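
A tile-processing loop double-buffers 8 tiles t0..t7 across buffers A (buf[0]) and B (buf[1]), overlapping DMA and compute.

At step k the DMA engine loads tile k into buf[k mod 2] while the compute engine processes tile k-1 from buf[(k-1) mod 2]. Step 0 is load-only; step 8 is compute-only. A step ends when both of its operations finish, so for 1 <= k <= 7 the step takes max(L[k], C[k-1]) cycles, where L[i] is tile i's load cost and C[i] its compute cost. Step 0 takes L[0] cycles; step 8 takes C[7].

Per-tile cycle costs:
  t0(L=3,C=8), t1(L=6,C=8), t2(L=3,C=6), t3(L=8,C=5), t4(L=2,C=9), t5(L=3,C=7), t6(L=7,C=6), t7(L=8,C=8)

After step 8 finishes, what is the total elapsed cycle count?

end_cycle[8] = 64

  0. 3=3c; end=3; A:t0 B:-
  1. max(6,8)=8c; end=11; A:t0 B:t1
  2. max(3,8)=8c; end=19; A:t2 B:t1
  3. max(8,6)=8c; end=27; A:t2 B:t3
  4. max(2,5)=5c; end=32; A:t4 B:t3
  5. max(3,9)=9c; end=41; A:t4 B:t5
  6. max(7,7)=7c; end=48; A:t6 B:t5
  7. max(8,6)=8c; end=56; A:t6 B:t7
  8. 8=8c; end=64; A:t6 B:t7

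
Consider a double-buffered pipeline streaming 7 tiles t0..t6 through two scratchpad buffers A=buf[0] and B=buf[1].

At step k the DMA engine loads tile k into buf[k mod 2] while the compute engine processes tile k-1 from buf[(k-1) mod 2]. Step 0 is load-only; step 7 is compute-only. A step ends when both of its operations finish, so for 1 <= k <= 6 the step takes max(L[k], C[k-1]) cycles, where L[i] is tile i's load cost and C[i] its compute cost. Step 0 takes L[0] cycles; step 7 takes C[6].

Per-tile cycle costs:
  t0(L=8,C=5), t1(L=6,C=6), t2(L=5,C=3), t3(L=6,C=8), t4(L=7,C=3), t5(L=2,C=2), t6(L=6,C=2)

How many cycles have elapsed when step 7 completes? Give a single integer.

end_cycle[7] = 45

[0] DMA t0→A (8c) ∥ CU idle ⇒ 8c, clock 8
[1] DMA t1→B (6c) ∥ CU A:t0 (5c) ⇒ 6c, clock 14
[2] DMA t2→A (5c) ∥ CU B:t1 (6c) ⇒ 6c, clock 20
[3] DMA t3→B (6c) ∥ CU A:t2 (3c) ⇒ 6c, clock 26
[4] DMA t4→A (7c) ∥ CU B:t3 (8c) ⇒ 8c, clock 34
[5] DMA t5→B (2c) ∥ CU A:t4 (3c) ⇒ 3c, clock 37
[6] DMA t6→A (6c) ∥ CU B:t5 (2c) ⇒ 6c, clock 43
[7] DMA idle ∥ CU A:t6 (2c) ⇒ 2c, clock 45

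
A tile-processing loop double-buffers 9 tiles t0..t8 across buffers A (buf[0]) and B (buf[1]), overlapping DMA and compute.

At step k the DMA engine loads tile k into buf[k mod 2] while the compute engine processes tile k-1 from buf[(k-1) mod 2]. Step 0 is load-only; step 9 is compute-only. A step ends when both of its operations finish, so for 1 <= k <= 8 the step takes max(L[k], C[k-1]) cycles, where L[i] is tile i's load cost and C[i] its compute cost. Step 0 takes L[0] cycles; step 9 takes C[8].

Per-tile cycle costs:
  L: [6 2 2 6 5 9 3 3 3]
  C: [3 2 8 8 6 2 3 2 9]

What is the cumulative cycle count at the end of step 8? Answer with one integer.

end_cycle[8] = 45

k=0 load=t0/6c comp=- wait=6 total=6
k=1 load=t1/2c comp=t0/3c wait=3 total=9
k=2 load=t2/2c comp=t1/2c wait=2 total=11
k=3 load=t3/6c comp=t2/8c wait=8 total=19
k=4 load=t4/5c comp=t3/8c wait=8 total=27
k=5 load=t5/9c comp=t4/6c wait=9 total=36
k=6 load=t6/3c comp=t5/2c wait=3 total=39
k=7 load=t7/3c comp=t6/3c wait=3 total=42
k=8 load=t8/3c comp=t7/2c wait=3 total=45
k=9 load=- comp=t8/9c wait=9 total=54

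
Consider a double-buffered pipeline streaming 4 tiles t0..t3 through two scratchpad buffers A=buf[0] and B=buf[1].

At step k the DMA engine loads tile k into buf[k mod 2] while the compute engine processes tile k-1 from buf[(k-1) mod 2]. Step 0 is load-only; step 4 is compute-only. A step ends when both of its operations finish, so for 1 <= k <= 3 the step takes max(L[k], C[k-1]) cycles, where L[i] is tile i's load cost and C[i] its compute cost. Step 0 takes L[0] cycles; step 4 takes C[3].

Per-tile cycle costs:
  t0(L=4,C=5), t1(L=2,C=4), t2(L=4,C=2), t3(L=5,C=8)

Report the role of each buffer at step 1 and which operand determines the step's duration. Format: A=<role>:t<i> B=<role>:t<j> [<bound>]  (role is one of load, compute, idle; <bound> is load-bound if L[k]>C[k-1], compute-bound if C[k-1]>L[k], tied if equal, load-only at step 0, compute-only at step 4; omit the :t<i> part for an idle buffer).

[0] DMA t0→A (4c) ∥ CU idle ⇒ 4c, clock 4
[1] DMA t1→B (2c) ∥ CU A:t0 (5c) ⇒ 5c, clock 9
[2] DMA t2→A (4c) ∥ CU B:t1 (4c) ⇒ 4c, clock 13
[3] DMA t3→B (5c) ∥ CU A:t2 (2c) ⇒ 5c, clock 18
[4] DMA idle ∥ CU B:t3 (8c) ⇒ 8c, clock 26

step 1: A=compute:t0 B=load:t1 [compute-bound]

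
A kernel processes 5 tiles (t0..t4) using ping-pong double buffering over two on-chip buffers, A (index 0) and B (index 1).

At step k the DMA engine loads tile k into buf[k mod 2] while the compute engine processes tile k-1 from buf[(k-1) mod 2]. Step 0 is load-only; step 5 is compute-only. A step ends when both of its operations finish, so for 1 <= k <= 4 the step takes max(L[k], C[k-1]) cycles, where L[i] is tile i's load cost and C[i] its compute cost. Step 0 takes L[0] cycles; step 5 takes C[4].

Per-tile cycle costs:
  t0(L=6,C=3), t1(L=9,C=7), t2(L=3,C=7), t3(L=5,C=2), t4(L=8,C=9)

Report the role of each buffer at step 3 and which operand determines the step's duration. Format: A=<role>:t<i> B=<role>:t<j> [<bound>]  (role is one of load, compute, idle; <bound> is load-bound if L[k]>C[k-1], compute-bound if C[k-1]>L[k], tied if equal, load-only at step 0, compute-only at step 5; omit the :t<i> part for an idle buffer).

  0. 6=6c; end=6; A:t0 B:-
  1. max(9,3)=9c; end=15; A:t0 B:t1
  2. max(3,7)=7c; end=22; A:t2 B:t1
  3. max(5,7)=7c; end=29; A:t2 B:t3
  4. max(8,2)=8c; end=37; A:t4 B:t3
  5. 9=9c; end=46; A:t4 B:t3

step 3: A=compute:t2 B=load:t3 [compute-bound]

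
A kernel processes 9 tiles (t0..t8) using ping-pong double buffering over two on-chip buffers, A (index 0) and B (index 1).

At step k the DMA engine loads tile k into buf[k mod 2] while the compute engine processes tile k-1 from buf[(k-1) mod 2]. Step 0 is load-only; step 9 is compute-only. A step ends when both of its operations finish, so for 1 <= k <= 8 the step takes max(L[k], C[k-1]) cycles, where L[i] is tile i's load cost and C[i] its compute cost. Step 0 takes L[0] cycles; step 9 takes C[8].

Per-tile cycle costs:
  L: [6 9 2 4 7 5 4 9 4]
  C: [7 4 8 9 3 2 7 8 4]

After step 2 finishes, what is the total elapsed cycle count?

end_cycle[2] = 19

[0] DMA t0→A (6c) ∥ CU idle ⇒ 6c, clock 6
[1] DMA t1→B (9c) ∥ CU A:t0 (7c) ⇒ 9c, clock 15
[2] DMA t2→A (2c) ∥ CU B:t1 (4c) ⇒ 4c, clock 19
[3] DMA t3→B (4c) ∥ CU A:t2 (8c) ⇒ 8c, clock 27
[4] DMA t4→A (7c) ∥ CU B:t3 (9c) ⇒ 9c, clock 36
[5] DMA t5→B (5c) ∥ CU A:t4 (3c) ⇒ 5c, clock 41
[6] DMA t6→A (4c) ∥ CU B:t5 (2c) ⇒ 4c, clock 45
[7] DMA t7→B (9c) ∥ CU A:t6 (7c) ⇒ 9c, clock 54
[8] DMA t8→A (4c) ∥ CU B:t7 (8c) ⇒ 8c, clock 62
[9] DMA idle ∥ CU A:t8 (4c) ⇒ 4c, clock 66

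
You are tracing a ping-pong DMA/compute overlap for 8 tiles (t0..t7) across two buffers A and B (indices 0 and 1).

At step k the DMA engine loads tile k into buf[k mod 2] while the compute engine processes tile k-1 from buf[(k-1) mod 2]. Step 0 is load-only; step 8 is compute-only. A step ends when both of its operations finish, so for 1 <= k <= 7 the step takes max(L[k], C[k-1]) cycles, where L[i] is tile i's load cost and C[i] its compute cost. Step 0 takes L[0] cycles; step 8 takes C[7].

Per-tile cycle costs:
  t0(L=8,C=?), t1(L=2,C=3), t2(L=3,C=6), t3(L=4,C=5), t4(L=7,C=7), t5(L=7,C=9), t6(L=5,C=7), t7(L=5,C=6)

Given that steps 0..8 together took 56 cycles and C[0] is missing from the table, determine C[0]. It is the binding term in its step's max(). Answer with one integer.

C[0] = 3

step 0: dur = L[0]=8 = 8
step 1: dur = max(L[1]=2, C[0]=?) = C[0]  (unknown; binding)
step 2: dur = max(L[2]=3, C[1]=3) = 3
step 3: dur = max(L[3]=4, C[2]=6) = 6
step 4: dur = max(L[4]=7, C[3]=5) = 7
step 5: dur = max(L[5]=7, C[4]=7) = 7
step 6: dur = max(L[6]=5, C[5]=9) = 9
step 7: dur = max(L[7]=5, C[6]=7) = 7
step 8: dur = C[7]=6 = 6
sum of known step durations = 53
dur[1] = total - known = 56 - 53 = 3
C[0] is the binding max in step 1, so C[0] = dur[1] = 3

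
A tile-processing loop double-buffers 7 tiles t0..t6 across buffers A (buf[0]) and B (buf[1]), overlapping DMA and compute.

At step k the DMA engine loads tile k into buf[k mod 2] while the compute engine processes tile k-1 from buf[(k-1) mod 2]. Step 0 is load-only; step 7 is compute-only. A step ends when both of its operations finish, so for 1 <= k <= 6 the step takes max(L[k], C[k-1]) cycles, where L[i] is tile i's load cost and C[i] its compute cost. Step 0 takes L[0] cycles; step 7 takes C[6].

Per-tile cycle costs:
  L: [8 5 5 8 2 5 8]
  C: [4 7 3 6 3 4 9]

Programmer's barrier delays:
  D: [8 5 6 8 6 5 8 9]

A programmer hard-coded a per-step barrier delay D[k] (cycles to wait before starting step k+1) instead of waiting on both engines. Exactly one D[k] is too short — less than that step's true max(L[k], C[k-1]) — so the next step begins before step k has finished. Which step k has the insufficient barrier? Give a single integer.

hazard at step 2

k=0 barrier L[0]=8→8c, D[0]=8 ok
k=1 barrier max(L[1]=5,C[0]=4)→5c, D[1]=5 ok
k=2 barrier max(L[2]=5,C[1]=7)→7c, D[2]=6 SHORT
k=3 barrier max(L[3]=8,C[2]=3)→8c, D[3]=8 ok
k=4 barrier max(L[4]=2,C[3]=6)→6c, D[4]=6 ok
k=5 barrier max(L[5]=5,C[4]=3)→5c, D[5]=5 ok
k=6 barrier max(L[6]=8,C[5]=4)→8c, D[6]=8 ok
k=7 barrier C[6]=9→9c, D[7]=9 ok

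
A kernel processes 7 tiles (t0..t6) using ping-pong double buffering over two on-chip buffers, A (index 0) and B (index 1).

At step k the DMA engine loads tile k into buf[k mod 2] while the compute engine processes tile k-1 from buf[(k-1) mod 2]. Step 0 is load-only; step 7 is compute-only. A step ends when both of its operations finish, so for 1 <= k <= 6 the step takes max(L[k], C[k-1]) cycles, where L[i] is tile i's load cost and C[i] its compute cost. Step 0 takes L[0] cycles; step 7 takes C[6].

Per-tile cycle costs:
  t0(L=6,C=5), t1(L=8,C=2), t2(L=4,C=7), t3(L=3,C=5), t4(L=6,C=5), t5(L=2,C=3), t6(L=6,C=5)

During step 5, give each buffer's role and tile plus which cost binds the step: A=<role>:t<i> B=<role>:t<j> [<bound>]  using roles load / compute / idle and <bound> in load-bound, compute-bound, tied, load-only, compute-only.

k=0 load=t0/6c comp=- wait=6 total=6
k=1 load=t1/8c comp=t0/5c wait=8 total=14
k=2 load=t2/4c comp=t1/2c wait=4 total=18
k=3 load=t3/3c comp=t2/7c wait=7 total=25
k=4 load=t4/6c comp=t3/5c wait=6 total=31
k=5 load=t5/2c comp=t4/5c wait=5 total=36
k=6 load=t6/6c comp=t5/3c wait=6 total=42
k=7 load=- comp=t6/5c wait=5 total=47

step 5: A=compute:t4 B=load:t5 [compute-bound]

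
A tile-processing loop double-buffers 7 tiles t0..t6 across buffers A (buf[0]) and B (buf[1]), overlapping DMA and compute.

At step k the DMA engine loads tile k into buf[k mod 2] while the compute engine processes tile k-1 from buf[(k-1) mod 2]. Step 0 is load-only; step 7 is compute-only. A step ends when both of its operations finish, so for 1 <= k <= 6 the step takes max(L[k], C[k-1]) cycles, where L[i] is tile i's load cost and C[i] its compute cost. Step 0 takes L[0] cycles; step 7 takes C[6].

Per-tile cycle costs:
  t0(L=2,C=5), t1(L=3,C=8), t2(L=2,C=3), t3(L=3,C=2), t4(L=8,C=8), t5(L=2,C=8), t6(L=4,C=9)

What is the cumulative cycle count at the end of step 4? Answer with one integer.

  0. 2=2c; end=2; A:t0 B:-
  1. max(3,5)=5c; end=7; A:t0 B:t1
  2. max(2,8)=8c; end=15; A:t2 B:t1
  3. max(3,3)=3c; end=18; A:t2 B:t3
  4. max(8,2)=8c; end=26; A:t4 B:t3
  5. max(2,8)=8c; end=34; A:t4 B:t5
  6. max(4,8)=8c; end=42; A:t6 B:t5
  7. 9=9c; end=51; A:t6 B:t5

end_cycle[4] = 26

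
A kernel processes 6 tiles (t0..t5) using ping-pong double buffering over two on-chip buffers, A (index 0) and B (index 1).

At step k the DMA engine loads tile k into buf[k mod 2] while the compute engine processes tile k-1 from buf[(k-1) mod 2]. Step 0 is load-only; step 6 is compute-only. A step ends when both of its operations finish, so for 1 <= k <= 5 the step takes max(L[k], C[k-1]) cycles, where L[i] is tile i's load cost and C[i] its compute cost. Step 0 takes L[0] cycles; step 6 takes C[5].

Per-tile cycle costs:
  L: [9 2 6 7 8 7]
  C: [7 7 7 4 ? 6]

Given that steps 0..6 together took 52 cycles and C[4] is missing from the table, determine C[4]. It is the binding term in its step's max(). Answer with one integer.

step 0 = dur = L[0]=9 = 9
step 1 = dur = max(L[1]=2, C[0]=7) = 7
step 2 = dur = max(L[2]=6, C[1]=7) = 7
step 3 = dur = max(L[3]=7, C[2]=7) = 7
step 4 = dur = max(L[4]=8, C[3]=4) = 8
step 5 = dur = max(L[5]=7, C[4]=?) = C[4]  (unknown; binding)
step 6 = dur = C[5]=6 = 6
sum of known step durations = 44
dur[5] = total - known = 52 - 44 = 8
C[4] is the binding max in step 5, so C[4] = dur[5] = 8

C[4] = 8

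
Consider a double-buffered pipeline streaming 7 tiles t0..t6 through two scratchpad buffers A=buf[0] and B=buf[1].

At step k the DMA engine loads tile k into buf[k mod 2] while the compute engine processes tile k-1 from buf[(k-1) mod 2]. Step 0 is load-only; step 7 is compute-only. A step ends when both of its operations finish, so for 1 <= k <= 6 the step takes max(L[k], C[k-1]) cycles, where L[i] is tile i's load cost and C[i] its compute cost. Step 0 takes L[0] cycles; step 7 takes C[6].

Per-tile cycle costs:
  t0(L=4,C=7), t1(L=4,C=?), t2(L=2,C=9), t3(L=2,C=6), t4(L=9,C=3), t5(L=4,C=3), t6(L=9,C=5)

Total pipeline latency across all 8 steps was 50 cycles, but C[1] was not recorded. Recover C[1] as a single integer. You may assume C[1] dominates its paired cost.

C[1] = 3

step 0: dur = L[0]=4 = 4
step 1: dur = max(L[1]=4, C[0]=7) = 7
step 2: dur = max(L[2]=2, C[1]=?) = C[1]  (unknown; binding)
step 3: dur = max(L[3]=2, C[2]=9) = 9
step 4: dur = max(L[4]=9, C[3]=6) = 9
step 5: dur = max(L[5]=4, C[4]=3) = 4
step 6: dur = max(L[6]=9, C[5]=3) = 9
step 7: dur = C[6]=5 = 5
sum of known step durations = 47
dur[2] = total - known = 50 - 47 = 3
C[1] is the binding max in step 2, so C[1] = dur[2] = 3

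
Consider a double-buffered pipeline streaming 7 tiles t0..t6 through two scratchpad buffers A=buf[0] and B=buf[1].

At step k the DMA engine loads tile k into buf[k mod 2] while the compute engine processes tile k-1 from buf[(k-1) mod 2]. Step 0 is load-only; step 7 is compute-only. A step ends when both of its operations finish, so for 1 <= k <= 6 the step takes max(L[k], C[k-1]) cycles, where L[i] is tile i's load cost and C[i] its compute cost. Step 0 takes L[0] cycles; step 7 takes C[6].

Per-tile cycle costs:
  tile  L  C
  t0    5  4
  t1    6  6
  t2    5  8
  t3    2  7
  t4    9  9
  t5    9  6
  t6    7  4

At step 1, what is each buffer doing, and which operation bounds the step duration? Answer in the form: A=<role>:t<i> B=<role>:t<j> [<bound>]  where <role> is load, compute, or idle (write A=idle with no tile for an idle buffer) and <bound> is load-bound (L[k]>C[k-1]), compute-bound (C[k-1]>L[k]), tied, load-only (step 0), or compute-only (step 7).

step 1: A=compute:t0 B=load:t1 [load-bound]

step 0: L[0]=5 → dur=5, Σ=5 | A=load:t0 B=idle [load-only]
step 1: L[1]=6 C[0]=4 → dur=6, Σ=11 | A=compute:t0 B=load:t1 [load-bound]
step 2: L[2]=5 C[1]=6 → dur=6, Σ=17 | A=load:t2 B=compute:t1 [compute-bound]
step 3: L[3]=2 C[2]=8 → dur=8, Σ=25 | A=compute:t2 B=load:t3 [compute-bound]
step 4: L[4]=9 C[3]=7 → dur=9, Σ=34 | A=load:t4 B=compute:t3 [load-bound]
step 5: L[5]=9 C[4]=9 → dur=9, Σ=43 | A=compute:t4 B=load:t5 [tied]
step 6: L[6]=7 C[5]=6 → dur=7, Σ=50 | A=load:t6 B=compute:t5 [load-bound]
step 7: C[6]=4 → dur=4, Σ=54 | A=compute:t6 B=idle [compute-only]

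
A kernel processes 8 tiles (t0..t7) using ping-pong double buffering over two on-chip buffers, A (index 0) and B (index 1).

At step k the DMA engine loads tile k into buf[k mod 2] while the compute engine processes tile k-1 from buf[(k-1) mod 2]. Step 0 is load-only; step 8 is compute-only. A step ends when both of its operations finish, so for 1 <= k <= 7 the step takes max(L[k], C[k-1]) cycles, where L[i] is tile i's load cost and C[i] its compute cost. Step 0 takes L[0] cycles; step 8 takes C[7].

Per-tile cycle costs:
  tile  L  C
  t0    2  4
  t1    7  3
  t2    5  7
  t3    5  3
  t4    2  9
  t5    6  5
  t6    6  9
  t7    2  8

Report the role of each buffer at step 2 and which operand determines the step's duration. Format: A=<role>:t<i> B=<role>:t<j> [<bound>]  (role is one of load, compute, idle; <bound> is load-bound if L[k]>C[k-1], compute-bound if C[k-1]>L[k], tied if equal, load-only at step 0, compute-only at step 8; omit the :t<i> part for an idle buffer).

step 2: A=load:t2 B=compute:t1 [load-bound]

  0. 2=2c; end=2; A:t0 B:-
  1. max(7,4)=7c; end=9; A:t0 B:t1
  2. max(5,3)=5c; end=14; A:t2 B:t1
  3. max(5,7)=7c; end=21; A:t2 B:t3
  4. max(2,3)=3c; end=24; A:t4 B:t3
  5. max(6,9)=9c; end=33; A:t4 B:t5
  6. max(6,5)=6c; end=39; A:t6 B:t5
  7. max(2,9)=9c; end=48; A:t6 B:t7
  8. 8=8c; end=56; A:t6 B:t7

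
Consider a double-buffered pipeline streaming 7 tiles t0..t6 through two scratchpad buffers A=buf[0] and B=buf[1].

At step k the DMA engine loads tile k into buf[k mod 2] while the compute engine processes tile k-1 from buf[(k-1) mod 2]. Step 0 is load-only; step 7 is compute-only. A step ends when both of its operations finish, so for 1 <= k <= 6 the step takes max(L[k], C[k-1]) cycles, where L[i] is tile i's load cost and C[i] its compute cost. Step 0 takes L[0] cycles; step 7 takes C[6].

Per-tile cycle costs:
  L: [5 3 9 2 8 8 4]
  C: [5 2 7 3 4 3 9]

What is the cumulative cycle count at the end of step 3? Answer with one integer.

  0. 5=5c; end=5; A:t0 B:-
  1. max(3,5)=5c; end=10; A:t0 B:t1
  2. max(9,2)=9c; end=19; A:t2 B:t1
  3. max(2,7)=7c; end=26; A:t2 B:t3
  4. max(8,3)=8c; end=34; A:t4 B:t3
  5. max(8,4)=8c; end=42; A:t4 B:t5
  6. max(4,3)=4c; end=46; A:t6 B:t5
  7. 9=9c; end=55; A:t6 B:t5

end_cycle[3] = 26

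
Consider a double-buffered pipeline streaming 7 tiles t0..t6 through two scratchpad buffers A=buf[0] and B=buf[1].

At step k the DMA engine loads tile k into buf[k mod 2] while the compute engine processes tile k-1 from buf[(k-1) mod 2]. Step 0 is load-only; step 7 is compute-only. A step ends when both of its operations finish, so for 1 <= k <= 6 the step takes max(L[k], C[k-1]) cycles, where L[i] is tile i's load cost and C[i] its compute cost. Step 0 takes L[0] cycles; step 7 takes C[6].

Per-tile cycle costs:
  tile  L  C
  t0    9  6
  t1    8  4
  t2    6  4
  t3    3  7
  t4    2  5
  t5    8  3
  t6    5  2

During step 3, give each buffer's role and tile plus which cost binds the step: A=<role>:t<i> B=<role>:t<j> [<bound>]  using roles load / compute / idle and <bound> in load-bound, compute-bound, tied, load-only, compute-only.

step 3: A=compute:t2 B=load:t3 [compute-bound]

  0. 9=9c; end=9; A:t0 B:-
  1. max(8,6)=8c; end=17; A:t0 B:t1
  2. max(6,4)=6c; end=23; A:t2 B:t1
  3. max(3,4)=4c; end=27; A:t2 B:t3
  4. max(2,7)=7c; end=34; A:t4 B:t3
  5. max(8,5)=8c; end=42; A:t4 B:t5
  6. max(5,3)=5c; end=47; A:t6 B:t5
  7. 2=2c; end=49; A:t6 B:t5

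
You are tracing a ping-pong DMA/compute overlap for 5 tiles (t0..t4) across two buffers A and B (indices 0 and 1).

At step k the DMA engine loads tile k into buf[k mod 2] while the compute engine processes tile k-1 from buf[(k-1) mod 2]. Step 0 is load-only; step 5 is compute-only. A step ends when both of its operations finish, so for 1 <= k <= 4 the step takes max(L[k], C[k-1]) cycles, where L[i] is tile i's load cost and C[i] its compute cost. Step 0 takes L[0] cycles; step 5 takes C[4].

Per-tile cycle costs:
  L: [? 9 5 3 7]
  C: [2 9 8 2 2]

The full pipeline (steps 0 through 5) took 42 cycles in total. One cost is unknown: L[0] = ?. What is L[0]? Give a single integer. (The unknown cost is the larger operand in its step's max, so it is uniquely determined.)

step 0 = dur = L[0]=? = L[0]  (unknown; binding)
step 1 = dur = max(L[1]=9, C[0]=2) = 9
step 2 = dur = max(L[2]=5, C[1]=9) = 9
step 3 = dur = max(L[3]=3, C[2]=8) = 8
step 4 = dur = max(L[4]=7, C[3]=2) = 7
step 5 = dur = C[4]=2 = 2
sum of known step durations = 35
dur[0] = total - known = 42 - 35 = 7
L[0] is the binding max in step 0, so L[0] = dur[0] = 7

L[0] = 7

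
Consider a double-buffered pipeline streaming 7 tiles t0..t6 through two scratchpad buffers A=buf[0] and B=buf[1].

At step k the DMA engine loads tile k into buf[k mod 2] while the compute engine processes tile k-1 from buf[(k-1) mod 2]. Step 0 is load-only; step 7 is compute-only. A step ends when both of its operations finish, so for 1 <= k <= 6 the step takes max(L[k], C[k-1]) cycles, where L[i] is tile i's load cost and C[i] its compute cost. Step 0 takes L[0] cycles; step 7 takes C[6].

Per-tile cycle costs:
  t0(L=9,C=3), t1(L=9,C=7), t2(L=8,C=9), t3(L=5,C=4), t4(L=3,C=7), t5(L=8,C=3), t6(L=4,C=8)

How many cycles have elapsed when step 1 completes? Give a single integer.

end_cycle[1] = 18

step 0: L[0]=9 → dur=9, Σ=9 | A=load:t0 B=idle [load-only]
step 1: L[1]=9 C[0]=3 → dur=9, Σ=18 | A=compute:t0 B=load:t1 [load-bound]
step 2: L[2]=8 C[1]=7 → dur=8, Σ=26 | A=load:t2 B=compute:t1 [load-bound]
step 3: L[3]=5 C[2]=9 → dur=9, Σ=35 | A=compute:t2 B=load:t3 [compute-bound]
step 4: L[4]=3 C[3]=4 → dur=4, Σ=39 | A=load:t4 B=compute:t3 [compute-bound]
step 5: L[5]=8 C[4]=7 → dur=8, Σ=47 | A=compute:t4 B=load:t5 [load-bound]
step 6: L[6]=4 C[5]=3 → dur=4, Σ=51 | A=load:t6 B=compute:t5 [load-bound]
step 7: C[6]=8 → dur=8, Σ=59 | A=compute:t6 B=idle [compute-only]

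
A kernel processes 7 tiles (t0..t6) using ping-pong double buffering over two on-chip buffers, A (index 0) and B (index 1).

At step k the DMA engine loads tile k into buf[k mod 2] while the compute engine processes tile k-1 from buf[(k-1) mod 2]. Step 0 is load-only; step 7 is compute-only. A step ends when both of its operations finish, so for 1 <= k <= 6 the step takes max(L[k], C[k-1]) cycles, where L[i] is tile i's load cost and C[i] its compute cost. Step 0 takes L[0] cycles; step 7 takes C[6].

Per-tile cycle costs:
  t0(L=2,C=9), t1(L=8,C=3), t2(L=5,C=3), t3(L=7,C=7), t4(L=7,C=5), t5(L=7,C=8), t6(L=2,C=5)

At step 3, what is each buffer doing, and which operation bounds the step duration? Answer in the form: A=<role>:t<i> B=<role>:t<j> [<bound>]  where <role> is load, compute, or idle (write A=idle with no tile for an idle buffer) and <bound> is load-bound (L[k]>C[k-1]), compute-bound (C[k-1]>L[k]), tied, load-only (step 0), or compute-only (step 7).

k=0 load=t0/2c comp=- wait=2 total=2
k=1 load=t1/8c comp=t0/9c wait=9 total=11
k=2 load=t2/5c comp=t1/3c wait=5 total=16
k=3 load=t3/7c comp=t2/3c wait=7 total=23
k=4 load=t4/7c comp=t3/7c wait=7 total=30
k=5 load=t5/7c comp=t4/5c wait=7 total=37
k=6 load=t6/2c comp=t5/8c wait=8 total=45
k=7 load=- comp=t6/5c wait=5 total=50

step 3: A=compute:t2 B=load:t3 [load-bound]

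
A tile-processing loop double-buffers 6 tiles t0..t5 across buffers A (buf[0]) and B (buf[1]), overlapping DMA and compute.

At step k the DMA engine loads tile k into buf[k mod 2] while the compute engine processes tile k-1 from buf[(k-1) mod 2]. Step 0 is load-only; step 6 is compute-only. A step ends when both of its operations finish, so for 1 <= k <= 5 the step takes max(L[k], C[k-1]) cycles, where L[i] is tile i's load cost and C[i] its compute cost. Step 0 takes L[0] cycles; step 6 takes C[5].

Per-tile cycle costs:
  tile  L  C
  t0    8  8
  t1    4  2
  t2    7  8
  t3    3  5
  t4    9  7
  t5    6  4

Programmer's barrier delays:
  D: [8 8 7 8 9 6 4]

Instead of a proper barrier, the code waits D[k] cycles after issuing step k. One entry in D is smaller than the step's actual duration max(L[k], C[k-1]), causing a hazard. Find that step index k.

hazard at step 5

k=0 barrier L[0]=8→8c, D[0]=8 ok
k=1 barrier max(L[1]=4,C[0]=8)→8c, D[1]=8 ok
k=2 barrier max(L[2]=7,C[1]=2)→7c, D[2]=7 ok
k=3 barrier max(L[3]=3,C[2]=8)→8c, D[3]=8 ok
k=4 barrier max(L[4]=9,C[3]=5)→9c, D[4]=9 ok
k=5 barrier max(L[5]=6,C[4]=7)→7c, D[5]=6 SHORT
k=6 barrier C[5]=4→4c, D[6]=4 ok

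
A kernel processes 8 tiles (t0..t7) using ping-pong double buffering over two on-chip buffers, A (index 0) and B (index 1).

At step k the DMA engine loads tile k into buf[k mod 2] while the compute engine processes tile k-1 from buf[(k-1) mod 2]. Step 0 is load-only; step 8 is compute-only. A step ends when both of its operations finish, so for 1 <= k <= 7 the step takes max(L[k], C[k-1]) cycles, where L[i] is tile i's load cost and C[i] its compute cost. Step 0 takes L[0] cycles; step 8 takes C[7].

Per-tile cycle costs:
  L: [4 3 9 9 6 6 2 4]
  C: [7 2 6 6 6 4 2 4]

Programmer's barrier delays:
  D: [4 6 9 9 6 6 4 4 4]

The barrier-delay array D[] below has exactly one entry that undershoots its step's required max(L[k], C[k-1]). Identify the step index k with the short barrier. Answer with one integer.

k=0 barrier L[0]=4→4c, D[0]=4 ok
k=1 barrier max(L[1]=3,C[0]=7)→7c, D[1]=6 SHORT
k=2 barrier max(L[2]=9,C[1]=2)→9c, D[2]=9 ok
k=3 barrier max(L[3]=9,C[2]=6)→9c, D[3]=9 ok
k=4 barrier max(L[4]=6,C[3]=6)→6c, D[4]=6 ok
k=5 barrier max(L[5]=6,C[4]=6)→6c, D[5]=6 ok
k=6 barrier max(L[6]=2,C[5]=4)→4c, D[6]=4 ok
k=7 barrier max(L[7]=4,C[6]=2)→4c, D[7]=4 ok
k=8 barrier C[7]=4→4c, D[8]=4 ok

hazard at step 1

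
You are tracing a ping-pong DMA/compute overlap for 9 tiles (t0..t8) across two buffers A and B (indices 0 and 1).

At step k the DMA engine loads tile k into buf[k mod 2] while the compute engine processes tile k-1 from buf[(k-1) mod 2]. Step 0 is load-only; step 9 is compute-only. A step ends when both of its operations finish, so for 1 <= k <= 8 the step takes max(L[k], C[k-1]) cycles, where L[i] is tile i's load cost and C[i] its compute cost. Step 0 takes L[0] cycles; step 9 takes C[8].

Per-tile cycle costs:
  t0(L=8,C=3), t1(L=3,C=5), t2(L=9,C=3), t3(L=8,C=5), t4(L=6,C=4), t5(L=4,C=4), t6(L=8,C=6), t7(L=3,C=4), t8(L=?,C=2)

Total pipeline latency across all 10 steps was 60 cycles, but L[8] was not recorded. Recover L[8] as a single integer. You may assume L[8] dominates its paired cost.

L[8] = 6

step 0 → dur = L[0]=8 = 8
step 1 → dur = max(L[1]=3, C[0]=3) = 3
step 2 → dur = max(L[2]=9, C[1]=5) = 9
step 3 → dur = max(L[3]=8, C[2]=3) = 8
step 4 → dur = max(L[4]=6, C[3]=5) = 6
step 5 → dur = max(L[5]=4, C[4]=4) = 4
step 6 → dur = max(L[6]=8, C[5]=4) = 8
step 7 → dur = max(L[7]=3, C[6]=6) = 6
step 8 → dur = max(L[8]=?, C[7]=4) = L[8]  (unknown; binding)
step 9 → dur = C[8]=2 = 2
sum of known step durations = 54
dur[8] = total - known = 60 - 54 = 6
L[8] is the binding max in step 8, so L[8] = dur[8] = 6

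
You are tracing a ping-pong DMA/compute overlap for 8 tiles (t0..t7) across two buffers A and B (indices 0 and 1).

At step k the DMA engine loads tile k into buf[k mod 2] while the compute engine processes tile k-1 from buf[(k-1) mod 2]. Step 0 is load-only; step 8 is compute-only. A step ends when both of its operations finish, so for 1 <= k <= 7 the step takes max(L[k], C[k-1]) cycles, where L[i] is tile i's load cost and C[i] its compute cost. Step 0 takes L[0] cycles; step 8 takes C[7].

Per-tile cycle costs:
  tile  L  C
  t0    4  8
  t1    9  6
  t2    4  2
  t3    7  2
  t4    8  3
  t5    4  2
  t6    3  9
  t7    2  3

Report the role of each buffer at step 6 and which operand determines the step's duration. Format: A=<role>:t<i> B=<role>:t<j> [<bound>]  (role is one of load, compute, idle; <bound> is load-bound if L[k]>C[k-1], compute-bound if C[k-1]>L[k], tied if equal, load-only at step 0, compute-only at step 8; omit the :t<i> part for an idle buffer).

k=0 load=t0/4c comp=- wait=4 total=4
k=1 load=t1/9c comp=t0/8c wait=9 total=13
k=2 load=t2/4c comp=t1/6c wait=6 total=19
k=3 load=t3/7c comp=t2/2c wait=7 total=26
k=4 load=t4/8c comp=t3/2c wait=8 total=34
k=5 load=t5/4c comp=t4/3c wait=4 total=38
k=6 load=t6/3c comp=t5/2c wait=3 total=41
k=7 load=t7/2c comp=t6/9c wait=9 total=50
k=8 load=- comp=t7/3c wait=3 total=53

step 6: A=load:t6 B=compute:t5 [load-bound]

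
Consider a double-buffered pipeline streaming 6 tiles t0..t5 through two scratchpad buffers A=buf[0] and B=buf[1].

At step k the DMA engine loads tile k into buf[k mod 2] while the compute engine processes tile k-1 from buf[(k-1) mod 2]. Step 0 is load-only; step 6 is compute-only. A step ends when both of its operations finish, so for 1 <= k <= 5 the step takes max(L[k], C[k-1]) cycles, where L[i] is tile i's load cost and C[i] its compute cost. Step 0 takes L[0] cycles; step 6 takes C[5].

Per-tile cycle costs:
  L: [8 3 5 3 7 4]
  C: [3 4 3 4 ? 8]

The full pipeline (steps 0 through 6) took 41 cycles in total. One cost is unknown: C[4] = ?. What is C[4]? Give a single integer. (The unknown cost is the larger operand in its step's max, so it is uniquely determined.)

C[4] = 7

step 0 → dur = L[0]=8 = 8
step 1 → dur = max(L[1]=3, C[0]=3) = 3
step 2 → dur = max(L[2]=5, C[1]=4) = 5
step 3 → dur = max(L[3]=3, C[2]=3) = 3
step 4 → dur = max(L[4]=7, C[3]=4) = 7
step 5 → dur = max(L[5]=4, C[4]=?) = C[4]  (unknown; binding)
step 6 → dur = C[5]=8 = 8
sum of known step durations = 34
dur[5] = total - known = 41 - 34 = 7
C[4] is the binding max in step 5, so C[4] = dur[5] = 7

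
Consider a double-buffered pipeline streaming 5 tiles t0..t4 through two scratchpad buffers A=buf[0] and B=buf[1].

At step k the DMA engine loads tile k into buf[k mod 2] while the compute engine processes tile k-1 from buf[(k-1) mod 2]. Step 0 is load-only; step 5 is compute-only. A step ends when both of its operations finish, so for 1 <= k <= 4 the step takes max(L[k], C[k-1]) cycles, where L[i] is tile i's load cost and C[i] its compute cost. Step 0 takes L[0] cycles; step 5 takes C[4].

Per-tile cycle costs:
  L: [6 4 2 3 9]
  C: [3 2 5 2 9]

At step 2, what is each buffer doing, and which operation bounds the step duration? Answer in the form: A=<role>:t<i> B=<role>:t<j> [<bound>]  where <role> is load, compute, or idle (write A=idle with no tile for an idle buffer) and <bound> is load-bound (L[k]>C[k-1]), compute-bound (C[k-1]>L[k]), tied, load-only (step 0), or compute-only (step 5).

step 2: A=load:t2 B=compute:t1 [tied]

k=0 load=t0/6c comp=- wait=6 total=6
k=1 load=t1/4c comp=t0/3c wait=4 total=10
k=2 load=t2/2c comp=t1/2c wait=2 total=12
k=3 load=t3/3c comp=t2/5c wait=5 total=17
k=4 load=t4/9c comp=t3/2c wait=9 total=26
k=5 load=- comp=t4/9c wait=9 total=35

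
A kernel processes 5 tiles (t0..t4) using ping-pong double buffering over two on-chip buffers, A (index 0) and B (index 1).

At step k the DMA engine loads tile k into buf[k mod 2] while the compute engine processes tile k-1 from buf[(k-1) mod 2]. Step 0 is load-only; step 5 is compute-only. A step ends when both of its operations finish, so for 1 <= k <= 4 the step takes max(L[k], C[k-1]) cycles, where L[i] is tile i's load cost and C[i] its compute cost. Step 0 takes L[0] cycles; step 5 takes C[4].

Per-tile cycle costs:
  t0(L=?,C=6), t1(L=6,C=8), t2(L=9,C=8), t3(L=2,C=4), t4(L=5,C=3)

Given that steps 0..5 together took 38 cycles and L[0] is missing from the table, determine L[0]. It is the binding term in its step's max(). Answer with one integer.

step 0 → dur = L[0]=? = L[0]  (unknown; binding)
step 1 → dur = max(L[1]=6, C[0]=6) = 6
step 2 → dur = max(L[2]=9, C[1]=8) = 9
step 3 → dur = max(L[3]=2, C[2]=8) = 8
step 4 → dur = max(L[4]=5, C[3]=4) = 5
step 5 → dur = C[4]=3 = 3
sum of known step durations = 31
dur[0] = total - known = 38 - 31 = 7
L[0] is the binding max in step 0, so L[0] = dur[0] = 7

L[0] = 7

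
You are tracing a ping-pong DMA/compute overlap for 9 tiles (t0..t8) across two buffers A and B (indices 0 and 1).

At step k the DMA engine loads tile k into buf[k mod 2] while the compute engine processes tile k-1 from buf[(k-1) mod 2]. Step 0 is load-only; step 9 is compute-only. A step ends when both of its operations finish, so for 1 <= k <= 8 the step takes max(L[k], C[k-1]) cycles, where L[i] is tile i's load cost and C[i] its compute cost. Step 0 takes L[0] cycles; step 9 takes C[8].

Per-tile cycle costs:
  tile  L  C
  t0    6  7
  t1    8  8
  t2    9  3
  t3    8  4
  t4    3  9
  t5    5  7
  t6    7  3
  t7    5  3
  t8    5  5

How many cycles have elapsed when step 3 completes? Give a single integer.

  0. 6=6c; end=6; A:t0 B:-
  1. max(8,7)=8c; end=14; A:t0 B:t1
  2. max(9,8)=9c; end=23; A:t2 B:t1
  3. max(8,3)=8c; end=31; A:t2 B:t3
  4. max(3,4)=4c; end=35; A:t4 B:t3
  5. max(5,9)=9c; end=44; A:t4 B:t5
  6. max(7,7)=7c; end=51; A:t6 B:t5
  7. max(5,3)=5c; end=56; A:t6 B:t7
  8. max(5,3)=5c; end=61; A:t8 B:t7
  9. 5=5c; end=66; A:t8 B:t7

end_cycle[3] = 31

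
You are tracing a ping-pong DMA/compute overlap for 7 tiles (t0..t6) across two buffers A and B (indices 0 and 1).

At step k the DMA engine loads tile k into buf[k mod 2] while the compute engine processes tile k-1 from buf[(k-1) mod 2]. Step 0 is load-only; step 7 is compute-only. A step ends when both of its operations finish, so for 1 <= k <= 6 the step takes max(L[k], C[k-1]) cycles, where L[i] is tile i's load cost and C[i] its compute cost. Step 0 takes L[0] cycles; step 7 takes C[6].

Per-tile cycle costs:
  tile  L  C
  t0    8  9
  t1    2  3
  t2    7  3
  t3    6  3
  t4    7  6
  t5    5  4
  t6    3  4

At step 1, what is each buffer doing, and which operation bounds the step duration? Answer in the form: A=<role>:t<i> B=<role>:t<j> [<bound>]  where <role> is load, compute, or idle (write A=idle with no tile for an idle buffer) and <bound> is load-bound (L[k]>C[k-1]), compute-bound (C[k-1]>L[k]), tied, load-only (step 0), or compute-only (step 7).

  0. 8=8c; end=8; A:t0 B:-
  1. max(2,9)=9c; end=17; A:t0 B:t1
  2. max(7,3)=7c; end=24; A:t2 B:t1
  3. max(6,3)=6c; end=30; A:t2 B:t3
  4. max(7,3)=7c; end=37; A:t4 B:t3
  5. max(5,6)=6c; end=43; A:t4 B:t5
  6. max(3,4)=4c; end=47; A:t6 B:t5
  7. 4=4c; end=51; A:t6 B:t5

step 1: A=compute:t0 B=load:t1 [compute-bound]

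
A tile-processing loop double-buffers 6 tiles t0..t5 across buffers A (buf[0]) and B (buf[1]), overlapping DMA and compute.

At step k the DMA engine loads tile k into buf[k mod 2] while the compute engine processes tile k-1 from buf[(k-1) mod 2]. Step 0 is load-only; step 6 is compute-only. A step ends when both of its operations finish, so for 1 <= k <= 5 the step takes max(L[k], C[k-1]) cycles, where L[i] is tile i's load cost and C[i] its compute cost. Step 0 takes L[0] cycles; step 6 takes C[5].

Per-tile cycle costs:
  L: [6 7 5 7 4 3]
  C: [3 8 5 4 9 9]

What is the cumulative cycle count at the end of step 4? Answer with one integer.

end_cycle[4] = 32

  0. 6=6c; end=6; A:t0 B:-
  1. max(7,3)=7c; end=13; A:t0 B:t1
  2. max(5,8)=8c; end=21; A:t2 B:t1
  3. max(7,5)=7c; end=28; A:t2 B:t3
  4. max(4,4)=4c; end=32; A:t4 B:t3
  5. max(3,9)=9c; end=41; A:t4 B:t5
  6. 9=9c; end=50; A:t4 B:t5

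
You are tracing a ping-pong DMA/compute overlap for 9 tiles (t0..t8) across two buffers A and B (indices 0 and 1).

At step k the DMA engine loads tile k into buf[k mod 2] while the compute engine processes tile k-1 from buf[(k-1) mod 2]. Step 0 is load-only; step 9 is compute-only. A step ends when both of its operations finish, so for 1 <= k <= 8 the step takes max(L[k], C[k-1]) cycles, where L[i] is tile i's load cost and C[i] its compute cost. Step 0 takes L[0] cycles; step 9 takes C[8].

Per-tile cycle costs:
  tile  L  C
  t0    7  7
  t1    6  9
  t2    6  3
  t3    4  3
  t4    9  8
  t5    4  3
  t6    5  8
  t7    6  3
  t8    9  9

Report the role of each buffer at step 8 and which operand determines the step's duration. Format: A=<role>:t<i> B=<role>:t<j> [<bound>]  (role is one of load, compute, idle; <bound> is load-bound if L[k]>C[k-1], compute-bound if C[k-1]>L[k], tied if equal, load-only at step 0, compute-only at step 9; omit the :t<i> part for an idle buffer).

step 8: A=load:t8 B=compute:t7 [load-bound]

[0] DMA t0→A (7c) ∥ CU idle ⇒ 7c, clock 7
[1] DMA t1→B (6c) ∥ CU A:t0 (7c) ⇒ 7c, clock 14
[2] DMA t2→A (6c) ∥ CU B:t1 (9c) ⇒ 9c, clock 23
[3] DMA t3→B (4c) ∥ CU A:t2 (3c) ⇒ 4c, clock 27
[4] DMA t4→A (9c) ∥ CU B:t3 (3c) ⇒ 9c, clock 36
[5] DMA t5→B (4c) ∥ CU A:t4 (8c) ⇒ 8c, clock 44
[6] DMA t6→A (5c) ∥ CU B:t5 (3c) ⇒ 5c, clock 49
[7] DMA t7→B (6c) ∥ CU A:t6 (8c) ⇒ 8c, clock 57
[8] DMA t8→A (9c) ∥ CU B:t7 (3c) ⇒ 9c, clock 66
[9] DMA idle ∥ CU A:t8 (9c) ⇒ 9c, clock 75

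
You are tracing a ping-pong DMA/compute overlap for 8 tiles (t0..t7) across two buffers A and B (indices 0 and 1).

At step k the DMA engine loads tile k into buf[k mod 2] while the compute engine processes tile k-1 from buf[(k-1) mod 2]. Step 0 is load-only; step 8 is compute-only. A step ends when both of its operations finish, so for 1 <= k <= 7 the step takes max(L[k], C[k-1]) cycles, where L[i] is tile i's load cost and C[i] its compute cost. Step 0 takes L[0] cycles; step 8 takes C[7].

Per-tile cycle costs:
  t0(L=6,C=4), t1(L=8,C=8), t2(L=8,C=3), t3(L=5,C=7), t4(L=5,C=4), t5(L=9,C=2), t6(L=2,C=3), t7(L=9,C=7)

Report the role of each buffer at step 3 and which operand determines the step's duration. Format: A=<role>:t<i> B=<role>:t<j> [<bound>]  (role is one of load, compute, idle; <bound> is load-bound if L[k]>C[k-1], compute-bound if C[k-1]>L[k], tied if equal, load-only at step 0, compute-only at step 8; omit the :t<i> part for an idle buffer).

step 0: L[0]=6 → dur=6, Σ=6 | A=load:t0 B=idle [load-only]
step 1: L[1]=8 C[0]=4 → dur=8, Σ=14 | A=compute:t0 B=load:t1 [load-bound]
step 2: L[2]=8 C[1]=8 → dur=8, Σ=22 | A=load:t2 B=compute:t1 [tied]
step 3: L[3]=5 C[2]=3 → dur=5, Σ=27 | A=compute:t2 B=load:t3 [load-bound]
step 4: L[4]=5 C[3]=7 → dur=7, Σ=34 | A=load:t4 B=compute:t3 [compute-bound]
step 5: L[5]=9 C[4]=4 → dur=9, Σ=43 | A=compute:t4 B=load:t5 [load-bound]
step 6: L[6]=2 C[5]=2 → dur=2, Σ=45 | A=load:t6 B=compute:t5 [tied]
step 7: L[7]=9 C[6]=3 → dur=9, Σ=54 | A=compute:t6 B=load:t7 [load-bound]
step 8: C[7]=7 → dur=7, Σ=61 | A=idle B=compute:t7 [compute-only]

step 3: A=compute:t2 B=load:t3 [load-bound]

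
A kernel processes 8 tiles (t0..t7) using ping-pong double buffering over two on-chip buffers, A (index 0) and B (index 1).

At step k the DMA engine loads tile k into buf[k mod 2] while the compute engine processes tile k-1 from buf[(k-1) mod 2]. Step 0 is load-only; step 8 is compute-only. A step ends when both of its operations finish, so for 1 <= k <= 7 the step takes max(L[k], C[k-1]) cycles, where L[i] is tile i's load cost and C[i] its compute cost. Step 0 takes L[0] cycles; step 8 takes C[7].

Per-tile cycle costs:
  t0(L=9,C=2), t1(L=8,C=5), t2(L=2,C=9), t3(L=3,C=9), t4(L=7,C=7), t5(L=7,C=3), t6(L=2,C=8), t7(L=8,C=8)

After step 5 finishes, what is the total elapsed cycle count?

  0. 9=9c; end=9; A:t0 B:-
  1. max(8,2)=8c; end=17; A:t0 B:t1
  2. max(2,5)=5c; end=22; A:t2 B:t1
  3. max(3,9)=9c; end=31; A:t2 B:t3
  4. max(7,9)=9c; end=40; A:t4 B:t3
  5. max(7,7)=7c; end=47; A:t4 B:t5
  6. max(2,3)=3c; end=50; A:t6 B:t5
  7. max(8,8)=8c; end=58; A:t6 B:t7
  8. 8=8c; end=66; A:t6 B:t7

end_cycle[5] = 47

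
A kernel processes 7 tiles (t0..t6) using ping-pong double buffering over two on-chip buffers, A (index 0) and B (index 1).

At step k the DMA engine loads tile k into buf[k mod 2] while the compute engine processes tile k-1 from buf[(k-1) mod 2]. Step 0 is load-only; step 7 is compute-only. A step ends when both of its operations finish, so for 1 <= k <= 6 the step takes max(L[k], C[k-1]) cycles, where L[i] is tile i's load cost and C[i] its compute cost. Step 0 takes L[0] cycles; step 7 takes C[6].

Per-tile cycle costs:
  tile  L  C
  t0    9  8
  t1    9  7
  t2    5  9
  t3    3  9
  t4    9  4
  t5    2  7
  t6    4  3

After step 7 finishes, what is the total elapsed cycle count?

[0] DMA t0→A (9c) ∥ CU idle ⇒ 9c, clock 9
[1] DMA t1→B (9c) ∥ CU A:t0 (8c) ⇒ 9c, clock 18
[2] DMA t2→A (5c) ∥ CU B:t1 (7c) ⇒ 7c, clock 25
[3] DMA t3→B (3c) ∥ CU A:t2 (9c) ⇒ 9c, clock 34
[4] DMA t4→A (9c) ∥ CU B:t3 (9c) ⇒ 9c, clock 43
[5] DMA t5→B (2c) ∥ CU A:t4 (4c) ⇒ 4c, clock 47
[6] DMA t6→A (4c) ∥ CU B:t5 (7c) ⇒ 7c, clock 54
[7] DMA idle ∥ CU A:t6 (3c) ⇒ 3c, clock 57

end_cycle[7] = 57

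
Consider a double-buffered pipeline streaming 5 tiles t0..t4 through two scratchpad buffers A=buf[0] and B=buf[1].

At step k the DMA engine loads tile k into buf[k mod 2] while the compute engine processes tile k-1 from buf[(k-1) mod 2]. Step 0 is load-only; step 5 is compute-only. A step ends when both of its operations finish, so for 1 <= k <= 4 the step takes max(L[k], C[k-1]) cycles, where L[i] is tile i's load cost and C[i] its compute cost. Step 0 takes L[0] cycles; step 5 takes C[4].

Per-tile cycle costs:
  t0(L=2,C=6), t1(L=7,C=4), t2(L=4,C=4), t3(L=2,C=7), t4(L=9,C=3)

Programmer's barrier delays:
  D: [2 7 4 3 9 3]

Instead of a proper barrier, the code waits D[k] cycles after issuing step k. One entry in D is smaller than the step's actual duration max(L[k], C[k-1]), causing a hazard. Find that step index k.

hazard at step 3

k=0 barrier L[0]=2→2c, D[0]=2 ok
k=1 barrier max(L[1]=7,C[0]=6)→7c, D[1]=7 ok
k=2 barrier max(L[2]=4,C[1]=4)→4c, D[2]=4 ok
k=3 barrier max(L[3]=2,C[2]=4)→4c, D[3]=3 SHORT
k=4 barrier max(L[4]=9,C[3]=7)→9c, D[4]=9 ok
k=5 barrier C[4]=3→3c, D[5]=3 ok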